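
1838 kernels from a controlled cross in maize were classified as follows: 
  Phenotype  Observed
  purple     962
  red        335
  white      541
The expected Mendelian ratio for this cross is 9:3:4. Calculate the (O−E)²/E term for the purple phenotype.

The 9:3:4 ratio has 16 parts, so with N = 1838 the expected counts are:
  purple: 1838 × 9/16 = 1033.875
  red: 1838 × 3/16 = 344.625
  white: 1838 × 4/16 = 459.5
Contribution of purple: (962 − 1033.875)² / 1033.875 = 4.9968

4.997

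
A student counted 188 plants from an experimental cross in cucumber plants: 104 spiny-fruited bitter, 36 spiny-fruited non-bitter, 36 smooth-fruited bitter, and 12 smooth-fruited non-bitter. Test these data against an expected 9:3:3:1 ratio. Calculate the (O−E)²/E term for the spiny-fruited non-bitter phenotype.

The 9:3:3:1 ratio has 16 parts, so with N = 188 the expected counts are:
  spiny-fruited bitter: 188 × 9/16 = 105.75
  spiny-fruited non-bitter: 188 × 3/16 = 35.25
  smooth-fruited bitter: 188 × 3/16 = 35.25
  smooth-fruited non-bitter: 188 × 1/16 = 11.75
Contribution of spiny-fruited non-bitter: (36 − 35.25)² / 35.25 = 0.0160

0.016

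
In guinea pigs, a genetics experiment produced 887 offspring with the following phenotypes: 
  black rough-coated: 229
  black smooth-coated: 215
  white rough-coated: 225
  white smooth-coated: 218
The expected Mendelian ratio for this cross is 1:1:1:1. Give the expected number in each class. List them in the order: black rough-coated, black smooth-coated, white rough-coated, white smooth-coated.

221.75, 221.75, 221.75, 221.75

Under the 1:1:1:1 hypothesis (Σ ratio = 4, N = 887):
  black rough-coated: 887 × 1/4 = 221.75
  black smooth-coated: 887 × 1/4 = 221.75
  white rough-coated: 887 × 1/4 = 221.75
  white smooth-coated: 887 × 1/4 = 221.75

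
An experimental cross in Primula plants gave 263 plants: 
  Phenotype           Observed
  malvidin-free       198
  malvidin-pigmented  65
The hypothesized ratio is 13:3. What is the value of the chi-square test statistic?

6.142

Total ratio parts = 16. Expected numbers out of 263:
  malvidin-free: 263 × 13/16 = 213.6875
  malvidin-pigmented: 263 × 3/16 = 49.3125
χ² = Σ (O − E)² / E
  malvidin-free: (198 − 213.6875)² / 213.6875 = 1.1517
  malvidin-pigmented: (65 − 49.3125)² / 49.3125 = 4.9906
χ² = 1.1517 + 4.9906 = 6.1423 ≈ 6.142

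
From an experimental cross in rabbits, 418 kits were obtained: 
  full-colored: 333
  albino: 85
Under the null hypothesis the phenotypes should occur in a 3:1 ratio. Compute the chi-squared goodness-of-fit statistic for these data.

4.852

The 3:1 ratio has 4 parts, so with N = 418 the expected counts are:
  full-colored: 418 × 3/4 = 313.5
  albino: 418 × 1/4 = 104.5
χ² = Σ (O − E)² / E
  full-colored: (333 − 313.5)² / 313.5 = 1.2129
  albino: (85 − 104.5)² / 104.5 = 3.6388
χ² = 1.2129 + 3.6388 = 4.8517 ≈ 4.852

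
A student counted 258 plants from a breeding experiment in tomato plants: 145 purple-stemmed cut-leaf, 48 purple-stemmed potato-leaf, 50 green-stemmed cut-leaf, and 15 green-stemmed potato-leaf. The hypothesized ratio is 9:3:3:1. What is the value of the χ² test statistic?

0.136

Total ratio parts = 16. Expected numbers out of 258:
  purple-stemmed cut-leaf: 258 × 9/16 = 145.125
  purple-stemmed potato-leaf: 258 × 3/16 = 48.375
  green-stemmed cut-leaf: 258 × 3/16 = 48.375
  green-stemmed potato-leaf: 258 × 1/16 = 16.125
χ² = Σ (O − E)² / E
  purple-stemmed cut-leaf: (145 − 145.125)² / 145.125 = 0.0001
  purple-stemmed potato-leaf: (48 − 48.375)² / 48.375 = 0.0029
  green-stemmed cut-leaf: (50 − 48.375)² / 48.375 = 0.0546
  green-stemmed potato-leaf: (15 − 16.125)² / 16.125 = 0.0785
χ² = 0.0001 + 0.0029 + 0.0546 + 0.0785 = 0.1361 ≈ 0.136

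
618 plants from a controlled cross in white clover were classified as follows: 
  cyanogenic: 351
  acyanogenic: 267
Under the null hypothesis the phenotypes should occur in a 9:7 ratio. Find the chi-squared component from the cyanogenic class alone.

Under the 9:7 hypothesis (Σ ratio = 16, N = 618):
  cyanogenic: 618 × 9/16 = 347.625
  acyanogenic: 618 × 7/16 = 270.375
Contribution of cyanogenic: (351 − 347.625)² / 347.625 = 0.0328

0.033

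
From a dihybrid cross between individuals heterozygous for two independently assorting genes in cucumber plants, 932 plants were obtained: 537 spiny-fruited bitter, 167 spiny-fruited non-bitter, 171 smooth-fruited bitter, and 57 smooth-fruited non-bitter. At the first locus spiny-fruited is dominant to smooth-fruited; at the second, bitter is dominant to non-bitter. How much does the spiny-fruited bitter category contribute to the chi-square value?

A dihybrid F₂ with independent assortment and complete dominance at both loci gives a 9:3:3:1 phenotypic ratio.
Expected counts for N = 932 under a 9:3:3:1 ratio (total parts = 16):
  spiny-fruited bitter: 932 × 9/16 = 524.25
  spiny-fruited non-bitter: 932 × 3/16 = 174.75
  smooth-fruited bitter: 932 × 3/16 = 174.75
  smooth-fruited non-bitter: 932 × 1/16 = 58.25
Contribution of spiny-fruited bitter: (537 − 524.25)² / 524.25 = 0.3101

0.310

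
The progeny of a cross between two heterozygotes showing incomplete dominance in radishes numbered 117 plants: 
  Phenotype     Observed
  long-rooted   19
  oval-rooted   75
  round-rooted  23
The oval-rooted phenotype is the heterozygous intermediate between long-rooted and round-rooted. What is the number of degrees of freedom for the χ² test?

2

With incomplete dominance, a heterozygote × heterozygote cross gives a 1:2:1 phenotypic ratio.
A goodness-of-fit test with 3 phenotype classes has df = 3 − 1 = 2.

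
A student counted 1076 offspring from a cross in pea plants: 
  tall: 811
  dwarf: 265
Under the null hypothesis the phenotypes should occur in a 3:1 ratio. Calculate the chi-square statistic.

Expected counts for N = 1076 under a 3:1 ratio (total parts = 4):
  tall: 1076 × 3/4 = 807
  dwarf: 1076 × 1/4 = 269
χ² = Σ (O − E)² / E
  tall: (811 − 807)² / 807 = 0.0198
  dwarf: (265 − 269)² / 269 = 0.0595
χ² = 0.0198 + 0.0595 = 0.0793 ≈ 0.079

0.079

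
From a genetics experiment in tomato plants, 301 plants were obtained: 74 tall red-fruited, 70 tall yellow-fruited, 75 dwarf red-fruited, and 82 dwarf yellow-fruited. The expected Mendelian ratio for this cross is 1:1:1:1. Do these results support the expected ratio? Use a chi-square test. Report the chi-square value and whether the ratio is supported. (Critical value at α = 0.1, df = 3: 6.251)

Total ratio parts = 4. Expected numbers out of 301:
  tall red-fruited: 301 × 1/4 = 75.25
  tall yellow-fruited: 301 × 1/4 = 75.25
  dwarf red-fruited: 301 × 1/4 = 75.25
  dwarf yellow-fruited: 301 × 1/4 = 75.25
χ² = Σ (O − E)² / E
  tall red-fruited: (74 − 75.25)² / 75.25 = 0.0208
  tall yellow-fruited: (70 − 75.25)² / 75.25 = 0.3663
  dwarf red-fruited: (75 − 75.25)² / 75.25 = 0.0008
  dwarf yellow-fruited: (82 − 75.25)² / 75.25 = 0.6055
χ² = 0.0208 + 0.3663 + 0.0008 + 0.6055 = 0.9934 ≈ 0.993
Degrees of freedom = 4 − 1 = 3; critical value at α = 0.1 is 6.251.
Since 0.993 < 6.251, we fail to reject the null hypothesis — the data are consistent with the 1:1:1:1 ratio.

0.993; consistent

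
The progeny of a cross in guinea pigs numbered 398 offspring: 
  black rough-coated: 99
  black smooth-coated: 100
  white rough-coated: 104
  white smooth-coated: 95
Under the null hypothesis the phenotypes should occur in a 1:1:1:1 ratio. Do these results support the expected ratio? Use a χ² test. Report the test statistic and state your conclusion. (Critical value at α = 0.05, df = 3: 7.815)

Total ratio parts = 4. Expected numbers out of 398:
  black rough-coated: 398 × 1/4 = 99.5
  black smooth-coated: 398 × 1/4 = 99.5
  white rough-coated: 398 × 1/4 = 99.5
  white smooth-coated: 398 × 1/4 = 99.5
χ² = Σ (O − E)² / E
  black rough-coated: (99 − 99.5)² / 99.5 = 0.0025
  black smooth-coated: (100 − 99.5)² / 99.5 = 0.0025
  white rough-coated: (104 − 99.5)² / 99.5 = 0.2035
  white smooth-coated: (95 − 99.5)² / 99.5 = 0.2035
χ² = 0.0025 + 0.0025 + 0.2035 + 0.2035 = 0.412
Degrees of freedom = 4 − 1 = 3; critical value at α = 0.05 is 7.815.
Since 0.412 < 7.815, we fail to reject the null hypothesis — the data are consistent with the 1:1:1:1 ratio.

0.412; consistent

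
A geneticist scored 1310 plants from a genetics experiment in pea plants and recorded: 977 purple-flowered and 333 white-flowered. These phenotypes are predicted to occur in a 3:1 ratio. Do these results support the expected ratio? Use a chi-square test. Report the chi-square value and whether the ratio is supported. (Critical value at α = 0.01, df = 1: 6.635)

The 3:1 ratio has 4 parts, so with N = 1310 the expected counts are:
  purple-flowered: 1310 × 3/4 = 982.5
  white-flowered: 1310 × 1/4 = 327.5
χ² = Σ (O − E)² / E
  purple-flowered: (977 − 982.5)² / 982.5 = 0.0308
  white-flowered: (333 − 327.5)² / 327.5 = 0.0924
χ² = 0.0308 + 0.0924 = 0.1232 ≈ 0.123
Degrees of freedom = 2 − 1 = 1; critical value at α = 0.01 is 6.635.
Since 0.123 < 6.635, we fail to reject the null hypothesis — the data are consistent with the 3:1 ratio.

0.123; consistent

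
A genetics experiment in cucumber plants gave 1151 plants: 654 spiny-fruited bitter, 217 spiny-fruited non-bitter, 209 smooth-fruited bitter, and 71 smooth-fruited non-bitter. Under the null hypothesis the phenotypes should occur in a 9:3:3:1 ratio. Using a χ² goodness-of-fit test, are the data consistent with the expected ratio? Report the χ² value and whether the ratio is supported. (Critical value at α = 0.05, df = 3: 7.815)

0.300; consistent

The 9:3:3:1 ratio has 16 parts, so with N = 1151 the expected counts are:
  spiny-fruited bitter: 1151 × 9/16 = 647.4375
  spiny-fruited non-bitter: 1151 × 3/16 = 215.8125
  smooth-fruited bitter: 1151 × 3/16 = 215.8125
  smooth-fruited non-bitter: 1151 × 1/16 = 71.9375
χ² = Σ (O − E)² / E
  spiny-fruited bitter: (654 − 647.4375)² / 647.4375 = 0.0665
  spiny-fruited non-bitter: (217 − 215.8125)² / 215.8125 = 0.0065
  smooth-fruited bitter: (209 − 215.8125)² / 215.8125 = 0.2150
  smooth-fruited non-bitter: (71 − 71.9375)² / 71.9375 = 0.0122
χ² = 0.0665 + 0.0065 + 0.2150 + 0.0122 = 0.3002 ≈ 0.300
Degrees of freedom = 4 − 1 = 3; critical value at α = 0.05 is 7.815.
Since 0.300 < 7.815, we fail to reject the null hypothesis — the data are consistent with the 9:3:3:1 ratio.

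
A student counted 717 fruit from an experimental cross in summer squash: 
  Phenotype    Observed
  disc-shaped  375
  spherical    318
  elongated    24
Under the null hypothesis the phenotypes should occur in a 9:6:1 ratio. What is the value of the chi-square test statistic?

The 9:6:1 ratio has 16 parts, so with N = 717 the expected counts are:
  disc-shaped: 717 × 9/16 = 403.3125
  spherical: 717 × 6/16 = 268.875
  elongated: 717 × 1/16 = 44.8125
χ² = Σ (O − E)² / E
  disc-shaped: (375 − 403.3125)² / 403.3125 = 1.9875
  spherical: (318 − 268.875)² / 268.875 = 8.9754
  elongated: (24 − 44.8125)² / 44.8125 = 9.6661
χ² = 1.9875 + 8.9754 + 9.6661 = 20.629

20.629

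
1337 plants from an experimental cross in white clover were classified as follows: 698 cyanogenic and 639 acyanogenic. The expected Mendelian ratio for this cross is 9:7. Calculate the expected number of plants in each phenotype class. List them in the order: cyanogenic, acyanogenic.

Under the 9:7 hypothesis (Σ ratio = 16, N = 1337):
  cyanogenic: 1337 × 9/16 = 752.0625
  acyanogenic: 1337 × 7/16 = 584.9375

752.0625, 584.9375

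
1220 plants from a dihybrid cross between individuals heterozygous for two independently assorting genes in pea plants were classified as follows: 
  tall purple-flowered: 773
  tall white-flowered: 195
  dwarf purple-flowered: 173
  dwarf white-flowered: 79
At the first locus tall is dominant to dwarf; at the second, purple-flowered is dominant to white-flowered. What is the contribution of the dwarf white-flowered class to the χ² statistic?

0.099

A dihybrid F₂ with independent assortment and complete dominance at both loci gives a 9:3:3:1 phenotypic ratio.
Under the 9:3:3:1 hypothesis (Σ ratio = 16, N = 1220):
  tall purple-flowered: 1220 × 9/16 = 686.25
  tall white-flowered: 1220 × 3/16 = 228.75
  dwarf purple-flowered: 1220 × 3/16 = 228.75
  dwarf white-flowered: 1220 × 1/16 = 76.25
Contribution of dwarf white-flowered: (79 − 76.25)² / 76.25 = 0.0992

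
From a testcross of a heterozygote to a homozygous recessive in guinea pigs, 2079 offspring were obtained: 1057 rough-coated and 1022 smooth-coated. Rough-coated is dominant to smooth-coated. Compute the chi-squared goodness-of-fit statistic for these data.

0.589

A testcross of a heterozygote (Aa × aa) gives a 1:1 phenotypic ratio.
Total ratio parts = 2. Expected numbers out of 2079:
  rough-coated: 2079 × 1/2 = 1039.5
  smooth-coated: 2079 × 1/2 = 1039.5
χ² = Σ (O − E)² / E
  rough-coated: (1057 − 1039.5)² / 1039.5 = 0.2946
  smooth-coated: (1022 − 1039.5)² / 1039.5 = 0.2946
χ² = 0.2946 + 0.2946 = 0.5892 ≈ 0.589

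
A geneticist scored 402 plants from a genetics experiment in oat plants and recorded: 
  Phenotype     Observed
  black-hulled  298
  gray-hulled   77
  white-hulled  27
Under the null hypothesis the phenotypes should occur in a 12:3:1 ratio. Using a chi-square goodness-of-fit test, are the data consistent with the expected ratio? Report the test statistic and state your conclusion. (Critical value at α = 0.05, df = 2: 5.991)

Total ratio parts = 16. Expected numbers out of 402:
  black-hulled: 402 × 12/16 = 301.5
  gray-hulled: 402 × 3/16 = 75.375
  white-hulled: 402 × 1/16 = 25.125
χ² = Σ (O − E)² / E
  black-hulled: (298 − 301.5)² / 301.5 = 0.0406
  gray-hulled: (77 − 75.375)² / 75.375 = 0.0350
  white-hulled: (27 − 25.125)² / 25.125 = 0.1399
χ² = 0.0406 + 0.0350 + 0.1399 = 0.2155 ≈ 0.216
Degrees of freedom = 3 − 1 = 2; critical value at α = 0.05 is 5.991.
Since 0.216 < 5.991, we fail to reject the null hypothesis — the data are consistent with the 12:3:1 ratio.

0.216; consistent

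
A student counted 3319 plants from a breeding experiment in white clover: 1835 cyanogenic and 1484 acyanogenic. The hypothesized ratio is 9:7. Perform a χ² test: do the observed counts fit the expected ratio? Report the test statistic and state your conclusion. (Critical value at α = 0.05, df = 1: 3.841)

Expected counts for N = 3319 under a 9:7 ratio (total parts = 16):
  cyanogenic: 3319 × 9/16 = 1866.9375
  acyanogenic: 3319 × 7/16 = 1452.0625
χ² = Σ (O − E)² / E
  cyanogenic: (1835 − 1866.9375)² / 1866.9375 = 0.5464
  acyanogenic: (1484 − 1452.0625)² / 1452.0625 = 0.7025
χ² = 0.5464 + 0.7025 = 1.2489 ≈ 1.249
Degrees of freedom = 2 − 1 = 1; critical value at α = 0.05 is 3.841.
Since 1.249 < 3.841, we fail to reject the null hypothesis — the data are consistent with the 9:7 ratio.

1.249; consistent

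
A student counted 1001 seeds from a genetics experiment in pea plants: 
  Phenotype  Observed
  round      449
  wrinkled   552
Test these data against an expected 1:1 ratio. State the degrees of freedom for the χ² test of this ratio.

A goodness-of-fit test with 2 phenotype classes has df = 2 − 1 = 1.

1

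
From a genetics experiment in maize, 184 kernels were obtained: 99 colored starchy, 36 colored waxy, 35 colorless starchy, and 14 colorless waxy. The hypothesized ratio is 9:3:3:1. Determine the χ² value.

0.812

The 9:3:3:1 ratio has 16 parts, so with N = 184 the expected counts are:
  colored starchy: 184 × 9/16 = 103.5
  colored waxy: 184 × 3/16 = 34.5
  colorless starchy: 184 × 3/16 = 34.5
  colorless waxy: 184 × 1/16 = 11.5
χ² = Σ (O − E)² / E
  colored starchy: (99 − 103.5)² / 103.5 = 0.1957
  colored waxy: (36 − 34.5)² / 34.5 = 0.0652
  colorless starchy: (35 − 34.5)² / 34.5 = 0.0072
  colorless waxy: (14 − 11.5)² / 11.5 = 0.5435
χ² = 0.1957 + 0.0652 + 0.0072 + 0.5435 = 0.8116 ≈ 0.812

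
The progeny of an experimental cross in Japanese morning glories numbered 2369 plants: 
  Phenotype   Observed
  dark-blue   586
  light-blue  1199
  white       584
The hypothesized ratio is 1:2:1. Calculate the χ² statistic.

Under the 1:2:1 hypothesis (Σ ratio = 4, N = 2369):
  dark-blue: 2369 × 1/4 = 592.25
  light-blue: 2369 × 2/4 = 1184.5
  white: 2369 × 1/4 = 592.25
χ² = Σ (O − E)² / E
  dark-blue: (586 − 592.25)² / 592.25 = 0.0660
  light-blue: (1199 − 1184.5)² / 1184.5 = 0.1775
  white: (584 − 592.25)² / 592.25 = 0.1149
χ² = 0.0660 + 0.1775 + 0.1149 = 0.3584 ≈ 0.358

0.358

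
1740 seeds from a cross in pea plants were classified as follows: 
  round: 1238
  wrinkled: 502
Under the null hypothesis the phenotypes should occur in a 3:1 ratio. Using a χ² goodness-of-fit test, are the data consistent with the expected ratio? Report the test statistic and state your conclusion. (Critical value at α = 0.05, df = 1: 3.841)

13.759; not consistent

Under the 3:1 hypothesis (Σ ratio = 4, N = 1740):
  round: 1740 × 3/4 = 1305
  wrinkled: 1740 × 1/4 = 435
χ² = Σ (O − E)² / E
  round: (1238 − 1305)² / 1305 = 3.4398
  wrinkled: (502 − 435)² / 435 = 10.3195
χ² = 3.4398 + 10.3195 = 13.7593 ≈ 13.759
Degrees of freedom = 2 − 1 = 1; critical value at α = 0.05 is 3.841.
Since 13.759 > 3.841, we reject the null hypothesis — the data do not fit the 3:1 ratio.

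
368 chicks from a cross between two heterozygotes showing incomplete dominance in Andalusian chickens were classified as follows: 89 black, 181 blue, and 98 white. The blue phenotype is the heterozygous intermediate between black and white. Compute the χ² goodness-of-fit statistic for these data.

With incomplete dominance, a heterozygote × heterozygote cross gives a 1:2:1 phenotypic ratio.
Expected counts for N = 368 under a 1:2:1 ratio (total parts = 4):
  black: 368 × 1/4 = 92
  blue: 368 × 2/4 = 184
  white: 368 × 1/4 = 92
χ² = Σ (O − E)² / E
  black: (89 − 92)² / 92 = 0.0978
  blue: (181 − 184)² / 184 = 0.0489
  white: (98 − 92)² / 92 = 0.3913
χ² = 0.0978 + 0.0489 + 0.3913 = 0.538

0.538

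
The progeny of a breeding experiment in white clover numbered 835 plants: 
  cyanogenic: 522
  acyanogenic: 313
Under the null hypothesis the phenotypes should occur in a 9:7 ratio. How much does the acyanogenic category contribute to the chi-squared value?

7.491

Total ratio parts = 16. Expected numbers out of 835:
  cyanogenic: 835 × 9/16 = 469.6875
  acyanogenic: 835 × 7/16 = 365.3125
Contribution of acyanogenic: (313 − 365.3125)² / 365.3125 = 7.4911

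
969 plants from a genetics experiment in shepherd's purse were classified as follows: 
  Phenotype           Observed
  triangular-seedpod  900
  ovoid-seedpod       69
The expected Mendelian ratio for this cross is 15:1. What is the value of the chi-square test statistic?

1.254

Under the 15:1 hypothesis (Σ ratio = 16, N = 969):
  triangular-seedpod: 969 × 15/16 = 908.4375
  ovoid-seedpod: 969 × 1/16 = 60.5625
χ² = Σ (O − E)² / E
  triangular-seedpod: (900 − 908.4375)² / 908.4375 = 0.0784
  ovoid-seedpod: (69 − 60.5625)² / 60.5625 = 1.1755
χ² = 0.0784 + 1.1755 = 1.2539 ≈ 1.254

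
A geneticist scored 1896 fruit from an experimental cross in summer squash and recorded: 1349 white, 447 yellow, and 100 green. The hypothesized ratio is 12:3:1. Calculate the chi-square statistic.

30.186

Under the 12:3:1 hypothesis (Σ ratio = 16, N = 1896):
  white: 1896 × 12/16 = 1422
  yellow: 1896 × 3/16 = 355.5
  green: 1896 × 1/16 = 118.5
χ² = Σ (O − E)² / E
  white: (1349 − 1422)² / 1422 = 3.7475
  yellow: (447 − 355.5)² / 355.5 = 23.5506
  green: (100 − 118.5)² / 118.5 = 2.8882
χ² = 3.7475 + 23.5506 + 2.8882 = 30.1863 ≈ 30.186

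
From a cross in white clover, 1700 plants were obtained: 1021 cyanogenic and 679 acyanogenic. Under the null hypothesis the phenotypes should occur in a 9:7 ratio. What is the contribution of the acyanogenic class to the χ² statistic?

Under the 9:7 hypothesis (Σ ratio = 16, N = 1700):
  cyanogenic: 1700 × 9/16 = 956.25
  acyanogenic: 1700 × 7/16 = 743.75
Contribution of acyanogenic: (679 − 743.75)² / 743.75 = 5.6371

5.637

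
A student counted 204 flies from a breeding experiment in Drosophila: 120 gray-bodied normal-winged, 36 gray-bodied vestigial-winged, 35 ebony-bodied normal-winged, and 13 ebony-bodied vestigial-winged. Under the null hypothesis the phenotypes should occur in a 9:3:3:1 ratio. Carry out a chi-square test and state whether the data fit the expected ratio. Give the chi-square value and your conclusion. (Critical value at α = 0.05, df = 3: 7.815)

The 9:3:3:1 ratio has 16 parts, so with N = 204 the expected counts are:
  gray-bodied normal-winged: 204 × 9/16 = 114.75
  gray-bodied vestigial-winged: 204 × 3/16 = 38.25
  ebony-bodied normal-winged: 204 × 3/16 = 38.25
  ebony-bodied vestigial-winged: 204 × 1/16 = 12.75
χ² = Σ (O − E)² / E
  gray-bodied normal-winged: (120 − 114.75)² / 114.75 = 0.2402
  gray-bodied vestigial-winged: (36 − 38.25)² / 38.25 = 0.1324
  ebony-bodied normal-winged: (35 − 38.25)² / 38.25 = 0.2761
  ebony-bodied vestigial-winged: (13 − 12.75)² / 12.75 = 0.0049
χ² = 0.2402 + 0.1324 + 0.2761 + 0.0049 = 0.6536 ≈ 0.654
Degrees of freedom = 4 − 1 = 3; critical value at α = 0.05 is 7.815.
Since 0.654 < 7.815, we fail to reject the null hypothesis — the data are consistent with the 9:3:3:1 ratio.

0.654; consistent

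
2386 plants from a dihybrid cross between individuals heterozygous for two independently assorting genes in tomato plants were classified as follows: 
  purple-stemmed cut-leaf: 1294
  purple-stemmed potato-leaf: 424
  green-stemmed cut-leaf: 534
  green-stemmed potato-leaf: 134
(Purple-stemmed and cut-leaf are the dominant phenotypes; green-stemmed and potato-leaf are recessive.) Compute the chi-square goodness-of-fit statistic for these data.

A dihybrid F₂ with independent assortment and complete dominance at both loci gives a 9:3:3:1 phenotypic ratio.
Expected counts for N = 2386 under a 9:3:3:1 ratio (total parts = 16):
  purple-stemmed cut-leaf: 2386 × 9/16 = 1342.125
  purple-stemmed potato-leaf: 2386 × 3/16 = 447.375
  green-stemmed cut-leaf: 2386 × 3/16 = 447.375
  green-stemmed potato-leaf: 2386 × 1/16 = 149.125
χ² = Σ (O − E)² / E
  purple-stemmed cut-leaf: (1294 − 1342.125)² / 1342.125 = 1.7256
  purple-stemmed potato-leaf: (424 − 447.375)² / 447.375 = 1.2213
  green-stemmed cut-leaf: (534 − 447.375)² / 447.375 = 16.7732
  green-stemmed potato-leaf: (134 − 149.125)² / 149.125 = 1.5341
χ² = 1.7256 + 1.2213 + 16.7732 + 1.5341 = 21.2542 ≈ 21.254

21.254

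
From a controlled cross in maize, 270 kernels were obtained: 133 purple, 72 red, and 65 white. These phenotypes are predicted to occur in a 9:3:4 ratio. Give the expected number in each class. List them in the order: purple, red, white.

Expected counts for N = 270 under a 9:3:4 ratio (total parts = 16):
  purple: 270 × 9/16 = 151.875
  red: 270 × 3/16 = 50.625
  white: 270 × 4/16 = 67.5

151.875, 50.625, 67.5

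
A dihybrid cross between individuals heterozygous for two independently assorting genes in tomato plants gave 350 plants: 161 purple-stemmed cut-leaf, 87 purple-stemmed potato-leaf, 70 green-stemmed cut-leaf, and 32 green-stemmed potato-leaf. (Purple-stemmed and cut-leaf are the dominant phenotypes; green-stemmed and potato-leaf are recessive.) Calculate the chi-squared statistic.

18.477

A dihybrid F₂ with independent assortment and complete dominance at both loci gives a 9:3:3:1 phenotypic ratio.
Total ratio parts = 16. Expected numbers out of 350:
  purple-stemmed cut-leaf: 350 × 9/16 = 196.875
  purple-stemmed potato-leaf: 350 × 3/16 = 65.625
  green-stemmed cut-leaf: 350 × 3/16 = 65.625
  green-stemmed potato-leaf: 350 × 1/16 = 21.875
χ² = Σ (O − E)² / E
  purple-stemmed cut-leaf: (161 − 196.875)² / 196.875 = 6.5372
  purple-stemmed potato-leaf: (87 − 65.625)² / 65.625 = 6.9621
  green-stemmed cut-leaf: (70 − 65.625)² / 65.625 = 0.2917
  green-stemmed potato-leaf: (32 − 21.875)² / 21.875 = 4.6864
χ² = 6.5372 + 6.9621 + 0.2917 + 4.6864 = 18.4774 ≈ 18.477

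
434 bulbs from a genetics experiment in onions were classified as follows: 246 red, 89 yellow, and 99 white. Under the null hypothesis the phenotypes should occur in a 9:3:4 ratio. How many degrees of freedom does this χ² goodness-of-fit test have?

2

A goodness-of-fit test with 3 phenotype classes has df = 3 − 1 = 2.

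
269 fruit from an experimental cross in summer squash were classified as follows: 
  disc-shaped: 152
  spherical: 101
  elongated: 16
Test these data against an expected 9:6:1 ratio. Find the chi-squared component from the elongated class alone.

0.039

Expected counts for N = 269 under a 9:6:1 ratio (total parts = 16):
  disc-shaped: 269 × 9/16 = 151.3125
  spherical: 269 × 6/16 = 100.875
  elongated: 269 × 1/16 = 16.8125
Contribution of elongated: (16 − 16.8125)² / 16.8125 = 0.0393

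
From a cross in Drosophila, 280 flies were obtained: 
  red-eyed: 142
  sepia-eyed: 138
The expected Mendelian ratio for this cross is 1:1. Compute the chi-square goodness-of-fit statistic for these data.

0.057

The 1:1 ratio has 2 parts, so with N = 280 the expected counts are:
  red-eyed: 280 × 1/2 = 140
  sepia-eyed: 280 × 1/2 = 140
χ² = Σ (O − E)² / E
  red-eyed: (142 − 140)² / 140 = 0.0286
  sepia-eyed: (138 − 140)² / 140 = 0.0286
χ² = 0.0286 + 0.0286 = 0.0572 ≈ 0.057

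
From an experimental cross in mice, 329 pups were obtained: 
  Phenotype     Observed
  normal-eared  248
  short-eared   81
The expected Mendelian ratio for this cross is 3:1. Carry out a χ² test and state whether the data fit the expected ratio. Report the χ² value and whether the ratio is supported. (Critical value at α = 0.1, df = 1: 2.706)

0.025; consistent

Total ratio parts = 4. Expected numbers out of 329:
  normal-eared: 329 × 3/4 = 246.75
  short-eared: 329 × 1/4 = 82.25
χ² = Σ (O − E)² / E
  normal-eared: (248 − 246.75)² / 246.75 = 0.0063
  short-eared: (81 − 82.25)² / 82.25 = 0.0190
χ² = 0.0063 + 0.0190 = 0.0253 ≈ 0.025
Degrees of freedom = 2 − 1 = 1; critical value at α = 0.1 is 2.706.
Since 0.025 < 2.706, we fail to reject the null hypothesis — the data are consistent with the 3:1 ratio.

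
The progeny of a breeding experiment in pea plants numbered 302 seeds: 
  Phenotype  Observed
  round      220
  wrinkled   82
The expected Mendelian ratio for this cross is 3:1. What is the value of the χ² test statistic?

Expected counts for N = 302 under a 3:1 ratio (total parts = 4):
  round: 302 × 3/4 = 226.5
  wrinkled: 302 × 1/4 = 75.5
χ² = Σ (O − E)² / E
  round: (220 − 226.5)² / 226.5 = 0.1865
  wrinkled: (82 − 75.5)² / 75.5 = 0.5596
χ² = 0.1865 + 0.5596 = 0.7461 ≈ 0.746

0.746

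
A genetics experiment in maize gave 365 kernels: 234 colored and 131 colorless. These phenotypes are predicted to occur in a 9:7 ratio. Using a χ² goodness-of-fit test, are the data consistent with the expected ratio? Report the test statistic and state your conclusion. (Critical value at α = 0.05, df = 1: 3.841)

Expected counts for N = 365 under a 9:7 ratio (total parts = 16):
  colored: 365 × 9/16 = 205.3125
  colorless: 365 × 7/16 = 159.6875
χ² = Σ (O − E)² / E
  colored: (234 − 205.3125)² / 205.3125 = 4.0084
  colorless: (131 − 159.6875)² / 159.6875 = 5.1536
χ² = 4.0084 + 5.1536 = 9.162
Degrees of freedom = 2 − 1 = 1; critical value at α = 0.05 is 3.841.
Since 9.162 > 3.841, we reject the null hypothesis — the data do not fit the 9:7 ratio.

9.162; not consistent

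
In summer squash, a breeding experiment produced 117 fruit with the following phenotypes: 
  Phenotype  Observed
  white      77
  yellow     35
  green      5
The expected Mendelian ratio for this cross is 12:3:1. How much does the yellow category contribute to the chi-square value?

7.778

Total ratio parts = 16. Expected numbers out of 117:
  white: 117 × 12/16 = 87.75
  yellow: 117 × 3/16 = 21.9375
  green: 117 × 1/16 = 7.3125
Contribution of yellow: (35 − 21.9375)² / 21.9375 = 7.7780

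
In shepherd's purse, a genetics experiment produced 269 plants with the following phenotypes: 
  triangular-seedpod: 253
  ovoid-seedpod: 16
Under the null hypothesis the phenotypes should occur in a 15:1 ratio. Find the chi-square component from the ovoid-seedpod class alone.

Under the 15:1 hypothesis (Σ ratio = 16, N = 269):
  triangular-seedpod: 269 × 15/16 = 252.1875
  ovoid-seedpod: 269 × 1/16 = 16.8125
Contribution of ovoid-seedpod: (16 − 16.8125)² / 16.8125 = 0.0393

0.039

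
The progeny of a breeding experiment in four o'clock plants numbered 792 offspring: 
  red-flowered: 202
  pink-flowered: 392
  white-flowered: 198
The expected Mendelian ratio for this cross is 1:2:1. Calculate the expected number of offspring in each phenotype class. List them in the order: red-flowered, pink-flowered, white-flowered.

Expected counts for N = 792 under a 1:2:1 ratio (total parts = 4):
  red-flowered: 792 × 1/4 = 198
  pink-flowered: 792 × 2/4 = 396
  white-flowered: 792 × 1/4 = 198

198, 396, 198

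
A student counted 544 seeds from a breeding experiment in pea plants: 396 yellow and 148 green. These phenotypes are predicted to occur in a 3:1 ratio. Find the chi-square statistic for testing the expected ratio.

Total ratio parts = 4. Expected numbers out of 544:
  yellow: 544 × 3/4 = 408
  green: 544 × 1/4 = 136
χ² = Σ (O − E)² / E
  yellow: (396 − 408)² / 408 = 0.3529
  green: (148 − 136)² / 136 = 1.0588
χ² = 0.3529 + 1.0588 = 1.4117 ≈ 1.412

1.412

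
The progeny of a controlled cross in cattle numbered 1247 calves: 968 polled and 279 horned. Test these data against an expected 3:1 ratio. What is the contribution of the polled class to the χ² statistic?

Expected counts for N = 1247 under a 3:1 ratio (total parts = 4):
  polled: 1247 × 3/4 = 935.25
  horned: 1247 × 1/4 = 311.75
Contribution of polled: (968 − 935.25)² / 935.25 = 1.1468

1.147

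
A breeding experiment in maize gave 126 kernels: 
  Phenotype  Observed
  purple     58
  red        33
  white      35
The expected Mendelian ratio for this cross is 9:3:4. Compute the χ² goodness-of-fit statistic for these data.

The 9:3:4 ratio has 16 parts, so with N = 126 the expected counts are:
  purple: 126 × 9/16 = 70.875
  red: 126 × 3/16 = 23.625
  white: 126 × 4/16 = 31.5
χ² = Σ (O − E)² / E
  purple: (58 − 70.875)² / 70.875 = 2.3388
  red: (33 − 23.625)² / 23.625 = 3.7202
  white: (35 − 31.5)² / 31.5 = 0.3889
χ² = 2.3388 + 3.7202 + 0.3889 = 6.4479 ≈ 6.448

6.448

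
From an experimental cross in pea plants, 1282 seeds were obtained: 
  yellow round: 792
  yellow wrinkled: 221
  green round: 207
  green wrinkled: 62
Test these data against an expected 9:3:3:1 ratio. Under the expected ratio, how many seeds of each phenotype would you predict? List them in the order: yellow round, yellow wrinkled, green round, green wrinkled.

Under the 9:3:3:1 hypothesis (Σ ratio = 16, N = 1282):
  yellow round: 1282 × 9/16 = 721.125
  yellow wrinkled: 1282 × 3/16 = 240.375
  green round: 1282 × 3/16 = 240.375
  green wrinkled: 1282 × 1/16 = 80.125

721.125, 240.375, 240.375, 80.125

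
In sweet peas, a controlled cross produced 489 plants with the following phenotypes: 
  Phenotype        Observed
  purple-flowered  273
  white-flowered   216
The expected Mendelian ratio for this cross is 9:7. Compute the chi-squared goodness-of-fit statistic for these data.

Total ratio parts = 16. Expected numbers out of 489:
  purple-flowered: 489 × 9/16 = 275.0625
  white-flowered: 489 × 7/16 = 213.9375
χ² = Σ (O − E)² / E
  purple-flowered: (273 − 275.0625)² / 275.0625 = 0.0155
  white-flowered: (216 − 213.9375)² / 213.9375 = 0.0199
χ² = 0.0155 + 0.0199 = 0.0354 ≈ 0.035

0.035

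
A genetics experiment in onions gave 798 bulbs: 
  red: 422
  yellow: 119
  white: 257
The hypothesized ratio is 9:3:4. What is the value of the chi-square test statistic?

24.450

Total ratio parts = 16. Expected numbers out of 798:
  red: 798 × 9/16 = 448.875
  yellow: 798 × 3/16 = 149.625
  white: 798 × 4/16 = 199.5
χ² = Σ (O − E)² / E
  red: (422 − 448.875)² / 448.875 = 1.6091
  yellow: (119 − 149.625)² / 149.625 = 6.2683
  white: (257 − 199.5)² / 199.5 = 16.5727
χ² = 1.6091 + 6.2683 + 16.5727 = 24.4501 ≈ 24.450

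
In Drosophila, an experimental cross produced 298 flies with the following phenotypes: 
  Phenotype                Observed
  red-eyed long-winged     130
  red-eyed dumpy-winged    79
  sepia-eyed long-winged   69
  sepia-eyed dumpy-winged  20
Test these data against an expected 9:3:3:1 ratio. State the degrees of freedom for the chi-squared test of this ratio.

3

A goodness-of-fit test with 4 phenotype classes has df = 4 − 1 = 3.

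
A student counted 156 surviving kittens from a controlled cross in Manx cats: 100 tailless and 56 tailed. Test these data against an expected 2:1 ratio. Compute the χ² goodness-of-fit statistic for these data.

Expected counts for N = 156 under a 2:1 ratio (total parts = 3):
  tailless: 156 × 2/3 = 104
  tailed: 156 × 1/3 = 52
χ² = Σ (O − E)² / E
  tailless: (100 − 104)² / 104 = 0.1538
  tailed: (56 − 52)² / 52 = 0.3077
χ² = 0.1538 + 0.3077 = 0.4615 ≈ 0.462

0.462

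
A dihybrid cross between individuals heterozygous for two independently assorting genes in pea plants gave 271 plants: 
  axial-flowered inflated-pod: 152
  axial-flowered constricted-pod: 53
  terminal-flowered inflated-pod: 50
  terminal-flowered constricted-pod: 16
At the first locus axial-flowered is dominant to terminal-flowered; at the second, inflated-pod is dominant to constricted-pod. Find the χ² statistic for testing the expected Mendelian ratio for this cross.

0.160

A dihybrid F₂ with independent assortment and complete dominance at both loci gives a 9:3:3:1 phenotypic ratio.
Expected counts for N = 271 under a 9:3:3:1 ratio (total parts = 16):
  axial-flowered inflated-pod: 271 × 9/16 = 152.4375
  axial-flowered constricted-pod: 271 × 3/16 = 50.8125
  terminal-flowered inflated-pod: 271 × 3/16 = 50.8125
  terminal-flowered constricted-pod: 271 × 1/16 = 16.9375
χ² = Σ (O − E)² / E
  axial-flowered inflated-pod: (152 − 152.4375)² / 152.4375 = 0.0013
  axial-flowered constricted-pod: (53 − 50.8125)² / 50.8125 = 0.0942
  terminal-flowered inflated-pod: (50 − 50.8125)² / 50.8125 = 0.0130
  terminal-flowered constricted-pod: (16 − 16.9375)² / 16.9375 = 0.0519
χ² = 0.0013 + 0.0942 + 0.0130 + 0.0519 = 0.1604 ≈ 0.160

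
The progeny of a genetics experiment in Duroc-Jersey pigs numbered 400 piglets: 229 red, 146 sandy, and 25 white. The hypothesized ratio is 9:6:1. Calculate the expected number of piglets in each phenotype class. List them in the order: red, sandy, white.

225, 150, 25

Expected counts for N = 400 under a 9:6:1 ratio (total parts = 16):
  red: 400 × 9/16 = 225
  sandy: 400 × 6/16 = 150
  white: 400 × 1/16 = 25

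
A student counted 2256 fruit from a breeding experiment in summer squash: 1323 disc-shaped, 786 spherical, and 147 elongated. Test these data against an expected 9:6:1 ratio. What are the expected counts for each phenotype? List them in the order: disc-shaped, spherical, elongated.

Total ratio parts = 16. Expected numbers out of 2256:
  disc-shaped: 2256 × 9/16 = 1269
  spherical: 2256 × 6/16 = 846
  elongated: 2256 × 1/16 = 141

1269, 846, 141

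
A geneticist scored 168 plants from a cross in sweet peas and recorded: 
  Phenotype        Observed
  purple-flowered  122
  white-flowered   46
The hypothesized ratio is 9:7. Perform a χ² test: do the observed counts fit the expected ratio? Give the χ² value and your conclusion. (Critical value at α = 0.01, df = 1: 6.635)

18.292; not consistent

Under the 9:7 hypothesis (Σ ratio = 16, N = 168):
  purple-flowered: 168 × 9/16 = 94.5
  white-flowered: 168 × 7/16 = 73.5
χ² = Σ (O − E)² / E
  purple-flowered: (122 − 94.5)² / 94.5 = 8.0026
  white-flowered: (46 − 73.5)² / 73.5 = 10.2891
χ² = 8.0026 + 10.2891 = 18.2917 ≈ 18.292
Degrees of freedom = 2 − 1 = 1; critical value at α = 0.01 is 6.635.
Since 18.292 > 6.635, we reject the null hypothesis — the data do not fit the 9:7 ratio.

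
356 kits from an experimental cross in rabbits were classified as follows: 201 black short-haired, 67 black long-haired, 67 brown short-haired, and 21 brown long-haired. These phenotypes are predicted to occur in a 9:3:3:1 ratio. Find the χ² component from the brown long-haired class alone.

Total ratio parts = 16. Expected numbers out of 356:
  black short-haired: 356 × 9/16 = 200.25
  black long-haired: 356 × 3/16 = 66.75
  brown short-haired: 356 × 3/16 = 66.75
  brown long-haired: 356 × 1/16 = 22.25
Contribution of brown long-haired: (21 − 22.25)² / 22.25 = 0.0702

0.070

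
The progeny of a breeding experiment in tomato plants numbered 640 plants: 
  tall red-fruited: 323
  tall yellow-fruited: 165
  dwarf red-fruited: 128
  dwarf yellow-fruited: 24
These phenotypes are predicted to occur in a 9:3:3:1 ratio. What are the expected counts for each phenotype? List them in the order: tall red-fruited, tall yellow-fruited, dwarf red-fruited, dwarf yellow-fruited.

Under the 9:3:3:1 hypothesis (Σ ratio = 16, N = 640):
  tall red-fruited: 640 × 9/16 = 360
  tall yellow-fruited: 640 × 3/16 = 120
  dwarf red-fruited: 640 × 3/16 = 120
  dwarf yellow-fruited: 640 × 1/16 = 40

360, 120, 120, 40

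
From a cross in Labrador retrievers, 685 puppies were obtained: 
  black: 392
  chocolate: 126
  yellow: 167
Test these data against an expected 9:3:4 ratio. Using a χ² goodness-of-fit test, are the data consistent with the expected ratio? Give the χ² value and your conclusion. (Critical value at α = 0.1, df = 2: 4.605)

0.268; consistent

Total ratio parts = 16. Expected numbers out of 685:
  black: 685 × 9/16 = 385.3125
  chocolate: 685 × 3/16 = 128.4375
  yellow: 685 × 4/16 = 171.25
χ² = Σ (O − E)² / E
  black: (392 − 385.3125)² / 385.3125 = 0.1161
  chocolate: (126 − 128.4375)² / 128.4375 = 0.0463
  yellow: (167 − 171.25)² / 171.25 = 0.1055
χ² = 0.1161 + 0.0463 + 0.1055 = 0.2679 ≈ 0.268
Degrees of freedom = 3 − 1 = 2; critical value at α = 0.1 is 4.605.
Since 0.268 < 4.605, we fail to reject the null hypothesis — the data are consistent with the 9:3:4 ratio.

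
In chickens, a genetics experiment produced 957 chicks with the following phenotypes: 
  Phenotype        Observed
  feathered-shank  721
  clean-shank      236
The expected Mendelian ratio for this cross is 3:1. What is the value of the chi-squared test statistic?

0.059

Total ratio parts = 4. Expected numbers out of 957:
  feathered-shank: 957 × 3/4 = 717.75
  clean-shank: 957 × 1/4 = 239.25
χ² = Σ (O − E)² / E
  feathered-shank: (721 − 717.75)² / 717.75 = 0.0147
  clean-shank: (236 − 239.25)² / 239.25 = 0.0441
χ² = 0.0147 + 0.0441 = 0.0588 ≈ 0.059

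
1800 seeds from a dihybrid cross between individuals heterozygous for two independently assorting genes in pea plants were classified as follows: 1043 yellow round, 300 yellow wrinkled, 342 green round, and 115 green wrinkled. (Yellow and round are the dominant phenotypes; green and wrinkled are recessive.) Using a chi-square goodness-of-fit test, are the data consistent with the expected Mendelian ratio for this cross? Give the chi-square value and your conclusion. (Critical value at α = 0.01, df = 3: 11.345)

5.201; consistent

A dihybrid F₂ with independent assortment and complete dominance at both loci gives a 9:3:3:1 phenotypic ratio.
Total ratio parts = 16. Expected numbers out of 1800:
  yellow round: 1800 × 9/16 = 1012.5
  yellow wrinkled: 1800 × 3/16 = 337.5
  green round: 1800 × 3/16 = 337.5
  green wrinkled: 1800 × 1/16 = 112.5
χ² = Σ (O − E)² / E
  yellow round: (1043 − 1012.5)² / 1012.5 = 0.9188
  yellow wrinkled: (300 − 337.5)² / 337.5 = 4.1667
  green round: (342 − 337.5)² / 337.5 = 0.0600
  green wrinkled: (115 − 112.5)² / 112.5 = 0.0556
χ² = 0.9188 + 4.1667 + 0.0600 + 0.0556 = 5.2011 ≈ 5.201
Degrees of freedom = 4 − 1 = 3; critical value at α = 0.01 is 11.345.
Since 5.201 < 11.345, we fail to reject the null hypothesis — the data are consistent with the 9:3:3:1 ratio.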